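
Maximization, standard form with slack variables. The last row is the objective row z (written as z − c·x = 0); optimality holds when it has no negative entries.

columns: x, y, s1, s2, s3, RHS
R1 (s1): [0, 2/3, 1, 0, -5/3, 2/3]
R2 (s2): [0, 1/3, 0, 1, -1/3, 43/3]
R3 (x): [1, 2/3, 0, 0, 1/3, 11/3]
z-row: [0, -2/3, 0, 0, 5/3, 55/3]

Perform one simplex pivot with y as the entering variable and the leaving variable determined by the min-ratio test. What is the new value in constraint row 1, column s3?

Ratio test on column y — row 1: (2/3)/(2/3) = 1; row 2: (43/3)/(1/3) = 43; row 3: (11/3)/(2/3) = 11/2. Minimum is 1 at row 1 (s1 leaves); pivot element 2/3.
Divide row 1 by 2/3; eliminate column y from the other rows.
In the new row 1, the s3 entry is the old entry divided by the pivot: (-5/3)/(2/3) = -5/2.

-5/2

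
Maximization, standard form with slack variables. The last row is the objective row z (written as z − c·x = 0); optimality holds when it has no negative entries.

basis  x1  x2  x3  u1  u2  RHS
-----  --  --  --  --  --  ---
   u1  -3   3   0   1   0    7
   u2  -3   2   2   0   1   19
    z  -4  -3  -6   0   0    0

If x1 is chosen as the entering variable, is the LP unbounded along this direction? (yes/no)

Every constraint-row entry in column x1 is ≤ 0, so increasing x1 is unbounded.

yes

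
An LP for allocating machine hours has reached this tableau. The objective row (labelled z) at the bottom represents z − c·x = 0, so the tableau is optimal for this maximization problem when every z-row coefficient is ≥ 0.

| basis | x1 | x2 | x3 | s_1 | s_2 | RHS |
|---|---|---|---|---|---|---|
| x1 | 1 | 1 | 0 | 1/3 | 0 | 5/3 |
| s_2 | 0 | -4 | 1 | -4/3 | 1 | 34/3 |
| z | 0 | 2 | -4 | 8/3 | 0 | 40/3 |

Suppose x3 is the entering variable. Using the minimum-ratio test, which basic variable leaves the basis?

s_2

Column x3 entries and ratios — x1: 0 ≤ 0, skip; s_2: (34/3)/1 = 34/3.
Smallest ratio is 34/3 in the row of s_2, so s_2 leaves.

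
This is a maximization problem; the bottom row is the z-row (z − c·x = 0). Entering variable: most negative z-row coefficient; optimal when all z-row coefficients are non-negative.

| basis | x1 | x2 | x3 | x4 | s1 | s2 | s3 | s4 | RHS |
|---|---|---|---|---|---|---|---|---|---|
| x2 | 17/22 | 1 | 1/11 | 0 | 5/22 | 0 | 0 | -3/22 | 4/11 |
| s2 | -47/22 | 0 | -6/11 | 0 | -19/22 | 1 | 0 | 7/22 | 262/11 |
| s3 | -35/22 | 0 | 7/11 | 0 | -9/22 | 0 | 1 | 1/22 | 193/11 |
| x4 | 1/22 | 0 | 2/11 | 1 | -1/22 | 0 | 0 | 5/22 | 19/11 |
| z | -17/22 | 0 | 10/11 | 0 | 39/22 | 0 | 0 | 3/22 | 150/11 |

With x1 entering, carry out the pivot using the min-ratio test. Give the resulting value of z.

Ratio test on column x1 — row 1: (4/11)/(17/22) = 8/17; row 2: entry -47/22 ≤ 0; row 3: entry -35/22 ≤ 0; row 4: (19/11)/(1/22) = 38. Minimum is 8/17 at row 1 (x2 leaves); pivot element 17/22.
Pivot on row 1; the z-row RHS becomes 150/11 − (-17/22)·(8/17) = 14.

14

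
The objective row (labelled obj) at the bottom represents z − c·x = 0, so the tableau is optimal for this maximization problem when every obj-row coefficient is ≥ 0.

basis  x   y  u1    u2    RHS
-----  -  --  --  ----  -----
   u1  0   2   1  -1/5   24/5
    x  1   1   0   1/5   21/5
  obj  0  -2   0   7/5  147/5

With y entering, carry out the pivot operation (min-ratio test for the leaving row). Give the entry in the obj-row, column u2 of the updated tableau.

6/5

Ratio test on column y — row 1: (24/5)/2 = 12/5; row 2: (21/5)/1 = 21/5. Minimum is 12/5 at row 1 (u1 leaves); pivot element 2.
Divide row 1 by 2; eliminate column y from the other rows.
obj-row update in column u2: 7/5 − (-2)·(-1/10) = 6/5.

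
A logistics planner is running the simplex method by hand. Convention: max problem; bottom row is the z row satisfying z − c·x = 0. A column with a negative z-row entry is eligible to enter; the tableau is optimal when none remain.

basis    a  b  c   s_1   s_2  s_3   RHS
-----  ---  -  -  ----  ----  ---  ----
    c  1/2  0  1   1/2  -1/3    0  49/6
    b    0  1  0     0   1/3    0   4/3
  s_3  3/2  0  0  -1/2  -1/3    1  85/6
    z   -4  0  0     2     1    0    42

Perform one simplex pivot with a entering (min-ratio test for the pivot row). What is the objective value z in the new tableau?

Ratio test on column a — row 1: (49/6)/(1/2) = 49/3; row 2: entry 0 ≤ 0; row 3: (85/6)/(3/2) = 85/9. Minimum is 85/9 at row 3 (s_3 leaves); pivot element 3/2.
Pivot on row 3; the z-row RHS becomes 42 − (-4)·(85/9) = 718/9.

718/9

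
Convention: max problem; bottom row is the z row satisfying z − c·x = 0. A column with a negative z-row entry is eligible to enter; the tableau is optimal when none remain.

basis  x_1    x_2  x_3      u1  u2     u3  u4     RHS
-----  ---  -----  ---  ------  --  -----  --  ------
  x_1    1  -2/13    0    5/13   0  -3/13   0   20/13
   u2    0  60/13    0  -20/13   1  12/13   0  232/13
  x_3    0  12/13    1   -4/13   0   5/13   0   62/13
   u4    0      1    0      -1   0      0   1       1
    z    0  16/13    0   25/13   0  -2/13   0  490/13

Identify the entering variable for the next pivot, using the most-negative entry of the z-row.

Negative z-row entries: u3: -2/13.
The most negative is -2/13 in column u3, so u3 enters.

u3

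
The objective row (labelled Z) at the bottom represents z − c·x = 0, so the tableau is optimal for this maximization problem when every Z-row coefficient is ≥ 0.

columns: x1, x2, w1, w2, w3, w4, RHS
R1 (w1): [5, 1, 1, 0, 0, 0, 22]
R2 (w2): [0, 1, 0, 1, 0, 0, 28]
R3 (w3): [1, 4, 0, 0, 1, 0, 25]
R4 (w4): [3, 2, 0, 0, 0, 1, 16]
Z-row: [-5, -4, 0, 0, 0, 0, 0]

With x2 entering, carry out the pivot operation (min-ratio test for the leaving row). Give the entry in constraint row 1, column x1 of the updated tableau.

Ratio test on column x2 — row 1: 22/1 = 22; row 2: 28/1 = 28; row 3: 25/4 = 25/4; row 4: 16/2 = 8. Minimum is 25/4 at row 3 (w3 leaves); pivot element 4.
Divide row 3 by 4; eliminate column x2 from the other rows.
Row 1 update in column x1: 5 − 1·(1/4) = 19/4.

19/4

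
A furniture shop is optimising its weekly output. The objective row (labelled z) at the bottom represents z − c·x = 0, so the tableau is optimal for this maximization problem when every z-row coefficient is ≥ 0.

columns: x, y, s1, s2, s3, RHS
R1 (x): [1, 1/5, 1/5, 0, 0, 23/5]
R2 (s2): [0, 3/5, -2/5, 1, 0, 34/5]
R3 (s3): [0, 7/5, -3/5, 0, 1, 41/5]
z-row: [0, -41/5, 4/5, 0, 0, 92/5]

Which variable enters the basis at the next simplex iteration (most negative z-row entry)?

y

Negative z-row entries: y: -41/5.
The most negative is -41/5 in column y, so y enters.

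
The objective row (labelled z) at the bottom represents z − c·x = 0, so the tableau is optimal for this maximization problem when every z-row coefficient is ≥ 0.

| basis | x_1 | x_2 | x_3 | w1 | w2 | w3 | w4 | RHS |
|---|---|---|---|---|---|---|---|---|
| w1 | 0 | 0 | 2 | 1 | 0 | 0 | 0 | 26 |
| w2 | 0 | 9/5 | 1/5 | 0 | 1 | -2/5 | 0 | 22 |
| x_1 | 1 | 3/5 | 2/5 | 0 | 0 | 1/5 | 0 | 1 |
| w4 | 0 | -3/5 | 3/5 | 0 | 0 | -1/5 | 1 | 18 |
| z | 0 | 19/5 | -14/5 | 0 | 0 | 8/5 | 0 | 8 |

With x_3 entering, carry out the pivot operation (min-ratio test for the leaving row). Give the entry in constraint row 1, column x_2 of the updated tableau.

-3

Ratio test on column x_3 — row 1: 26/2 = 13; row 2: 22/(1/5) = 110; row 3: 1/(2/5) = 5/2; row 4: 18/(3/5) = 30. Minimum is 5/2 at row 3 (x_1 leaves); pivot element 2/5.
Divide row 3 by 2/5; eliminate column x_3 from the other rows.
Row 1 update in column x_2: 0 − 2·(3/2) = -3.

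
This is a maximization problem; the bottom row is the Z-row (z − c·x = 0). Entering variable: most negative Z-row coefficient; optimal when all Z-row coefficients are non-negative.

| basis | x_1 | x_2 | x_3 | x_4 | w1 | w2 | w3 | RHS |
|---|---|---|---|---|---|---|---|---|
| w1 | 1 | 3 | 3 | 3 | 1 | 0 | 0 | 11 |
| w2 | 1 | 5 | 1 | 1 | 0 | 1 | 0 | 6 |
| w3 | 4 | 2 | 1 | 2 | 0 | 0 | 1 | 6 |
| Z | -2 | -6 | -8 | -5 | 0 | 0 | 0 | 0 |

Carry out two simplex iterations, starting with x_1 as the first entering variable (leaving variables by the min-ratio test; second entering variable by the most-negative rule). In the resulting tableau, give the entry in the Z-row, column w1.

30/11

Ratio test on column x_1 — row 1: 11/1 = 11; row 2: 6/1 = 6; row 3: 6/4 = 3/2. Minimum is 3/2 at row 3 (w3 leaves); pivot element 4.
Divide row 3 by 4; eliminate column x_1 from the other rows.
Second iteration: most negative Z-row entry is -15/2 in column x_3, so x_3 enters.
Ratio test on column x_3 — row 1: (19/2)/(11/4) = 38/11; row 2: (9/2)/(3/4) = 6; row 3: (3/2)/(1/4) = 6. Minimum is 38/11 at row 1 (w1 leaves); pivot element 11/4.
Divide row 1 by 11/4; eliminate column x_3 from the other rows.
After both pivots, the entry at the Z-row, column w1 is 30/11.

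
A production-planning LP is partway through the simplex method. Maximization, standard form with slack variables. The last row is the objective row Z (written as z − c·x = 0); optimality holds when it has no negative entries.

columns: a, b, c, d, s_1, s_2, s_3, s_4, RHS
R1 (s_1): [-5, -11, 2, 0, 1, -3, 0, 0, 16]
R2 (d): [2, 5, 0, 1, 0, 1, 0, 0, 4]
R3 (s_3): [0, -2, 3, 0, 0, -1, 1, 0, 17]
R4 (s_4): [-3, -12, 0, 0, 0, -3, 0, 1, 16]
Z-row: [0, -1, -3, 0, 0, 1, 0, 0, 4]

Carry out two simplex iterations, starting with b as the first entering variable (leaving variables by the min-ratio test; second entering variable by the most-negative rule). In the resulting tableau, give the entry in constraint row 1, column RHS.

62/5

Ratio test on column b — row 1: entry -11 ≤ 0; row 2: 4/5 = 4/5; row 3: entry -2 ≤ 0; row 4: entry -12 ≤ 0. Minimum is 4/5 at row 2 (d leaves); pivot element 5.
Divide row 2 by 5; eliminate column b from the other rows.
Second iteration: most negative Z-row entry is -3 in column c, so c enters.
Ratio test on column c — row 1: (124/5)/2 = 62/5; row 2: entry 0 ≤ 0; row 3: (93/5)/3 = 31/5; row 4: entry 0 ≤ 0. Minimum is 31/5 at row 3 (s_3 leaves); pivot element 3.
Divide row 3 by 3; eliminate column c from the other rows.
After both pivots, the entry at constraint row 1, column RHS is 62/5.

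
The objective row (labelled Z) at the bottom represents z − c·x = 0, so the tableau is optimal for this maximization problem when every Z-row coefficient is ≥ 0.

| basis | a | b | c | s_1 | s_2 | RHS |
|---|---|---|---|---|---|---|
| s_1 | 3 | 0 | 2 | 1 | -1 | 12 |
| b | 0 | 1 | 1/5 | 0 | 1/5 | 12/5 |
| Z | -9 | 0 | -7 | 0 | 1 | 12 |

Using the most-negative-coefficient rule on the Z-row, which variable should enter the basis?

Negative Z-row entries: a: -9, c: -7.
The most negative is -9 in column a, so a enters.

a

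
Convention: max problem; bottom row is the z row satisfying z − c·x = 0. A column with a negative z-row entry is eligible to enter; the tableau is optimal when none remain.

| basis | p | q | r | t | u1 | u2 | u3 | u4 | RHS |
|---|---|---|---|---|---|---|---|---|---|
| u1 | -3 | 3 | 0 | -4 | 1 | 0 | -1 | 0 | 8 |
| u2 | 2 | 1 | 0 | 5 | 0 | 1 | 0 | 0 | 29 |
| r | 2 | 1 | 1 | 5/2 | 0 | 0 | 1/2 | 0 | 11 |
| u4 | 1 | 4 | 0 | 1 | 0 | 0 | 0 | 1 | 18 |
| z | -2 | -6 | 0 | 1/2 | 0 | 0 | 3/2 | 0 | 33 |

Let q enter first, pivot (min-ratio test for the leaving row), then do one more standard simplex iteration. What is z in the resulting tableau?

911/15

Ratio test on column q — row 1: 8/3 = 8/3; row 2: 29/1 = 29; row 3: 11/1 = 11; row 4: 18/4 = 9/2. Minimum is 8/3 at row 1 (u1 leaves); pivot element 3.
Pivot on row 1; the z-row RHS becomes 33 − (-6)·(8/3) = 49.
Next entering variable (most negative z-row entry -8): p.
Ratio test on column p — row 1: entry -1 ≤ 0; row 2: (79/3)/3 = 79/9; row 3: (25/3)/3 = 25/9; row 4: (22/3)/5 = 22/15. Minimum is 22/15 at row 4 (u4 leaves); pivot element 5.
After the second pivot the z-row RHS is 49 − (-8)·(22/15) = 911/15.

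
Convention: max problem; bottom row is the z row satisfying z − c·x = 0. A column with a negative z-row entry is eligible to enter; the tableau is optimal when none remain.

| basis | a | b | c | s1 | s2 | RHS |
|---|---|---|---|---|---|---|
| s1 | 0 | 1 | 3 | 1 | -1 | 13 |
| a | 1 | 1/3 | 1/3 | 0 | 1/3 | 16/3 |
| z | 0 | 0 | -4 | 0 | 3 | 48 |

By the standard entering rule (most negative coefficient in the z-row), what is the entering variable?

c

Negative z-row entries: c: -4.
The most negative is -4 in column c, so c enters.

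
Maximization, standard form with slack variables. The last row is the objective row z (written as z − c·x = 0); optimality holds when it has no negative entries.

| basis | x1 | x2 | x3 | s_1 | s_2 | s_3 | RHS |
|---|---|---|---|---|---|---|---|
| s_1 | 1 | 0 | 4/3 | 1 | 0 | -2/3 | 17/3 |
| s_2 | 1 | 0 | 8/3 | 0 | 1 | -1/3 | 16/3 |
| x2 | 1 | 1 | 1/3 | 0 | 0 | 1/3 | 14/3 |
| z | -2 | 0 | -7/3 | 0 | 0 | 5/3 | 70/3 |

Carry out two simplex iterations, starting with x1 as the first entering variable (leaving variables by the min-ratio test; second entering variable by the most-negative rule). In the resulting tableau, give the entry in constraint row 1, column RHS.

Ratio test on column x1 — row 1: (17/3)/1 = 17/3; row 2: (16/3)/1 = 16/3; row 3: (14/3)/1 = 14/3. Minimum is 14/3 at row 3 (x2 leaves); pivot element 1.
Divide row 3 by 1; eliminate column x1 from the other rows.
Second iteration: most negative z-row entry is -5/3 in column x3, so x3 enters.
Ratio test on column x3 — row 1: 1/1 = 1; row 2: (2/3)/(7/3) = 2/7; row 3: (14/3)/(1/3) = 14. Minimum is 2/7 at row 2 (s_2 leaves); pivot element 7/3.
Divide row 2 by 7/3; eliminate column x3 from the other rows.
After both pivots, the entry at constraint row 1, column RHS is 5/7.

5/7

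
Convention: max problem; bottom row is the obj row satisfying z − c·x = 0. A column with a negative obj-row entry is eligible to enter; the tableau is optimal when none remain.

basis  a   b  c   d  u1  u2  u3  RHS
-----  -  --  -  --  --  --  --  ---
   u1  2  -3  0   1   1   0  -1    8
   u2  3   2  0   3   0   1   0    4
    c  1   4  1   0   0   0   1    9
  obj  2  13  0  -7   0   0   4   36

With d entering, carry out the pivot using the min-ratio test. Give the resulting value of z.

136/3

Ratio test on column d — row 1: 8/1 = 8; row 2: 4/3 = 4/3; row 3: entry 0 ≤ 0. Minimum is 4/3 at row 2 (u2 leaves); pivot element 3.
Pivot on row 2; the obj-row RHS becomes 36 − (-7)·(4/3) = 136/3.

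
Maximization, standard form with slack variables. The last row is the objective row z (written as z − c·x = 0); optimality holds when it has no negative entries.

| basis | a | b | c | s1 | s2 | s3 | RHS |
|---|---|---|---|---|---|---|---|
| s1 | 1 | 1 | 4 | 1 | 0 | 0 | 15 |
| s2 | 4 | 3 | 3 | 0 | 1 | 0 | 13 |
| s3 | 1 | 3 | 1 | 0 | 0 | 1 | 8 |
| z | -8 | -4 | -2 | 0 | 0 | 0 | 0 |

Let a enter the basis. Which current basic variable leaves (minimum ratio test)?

s2

Column a entries and ratios — s1: 15/1 = 15; s2: 13/4 = 13/4; s3: 8/1 = 8.
Smallest ratio is 13/4 in the row of s2, so s2 leaves.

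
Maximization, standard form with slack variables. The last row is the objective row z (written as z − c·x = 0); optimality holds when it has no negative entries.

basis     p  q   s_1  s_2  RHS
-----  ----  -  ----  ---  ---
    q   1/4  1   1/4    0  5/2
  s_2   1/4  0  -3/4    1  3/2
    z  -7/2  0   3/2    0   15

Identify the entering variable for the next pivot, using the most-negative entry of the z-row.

p

Negative z-row entries: p: -7/2.
The most negative is -7/2 in column p, so p enters.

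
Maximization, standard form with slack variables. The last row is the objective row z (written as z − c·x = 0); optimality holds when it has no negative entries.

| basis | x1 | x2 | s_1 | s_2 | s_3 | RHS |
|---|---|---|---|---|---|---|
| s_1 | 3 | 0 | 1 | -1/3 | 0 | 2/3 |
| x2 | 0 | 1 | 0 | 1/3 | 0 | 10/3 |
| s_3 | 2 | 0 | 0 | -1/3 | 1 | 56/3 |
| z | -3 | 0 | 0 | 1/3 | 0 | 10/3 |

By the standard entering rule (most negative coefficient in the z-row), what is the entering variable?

x1

Negative z-row entries: x1: -3.
The most negative is -3 in column x1, so x1 enters.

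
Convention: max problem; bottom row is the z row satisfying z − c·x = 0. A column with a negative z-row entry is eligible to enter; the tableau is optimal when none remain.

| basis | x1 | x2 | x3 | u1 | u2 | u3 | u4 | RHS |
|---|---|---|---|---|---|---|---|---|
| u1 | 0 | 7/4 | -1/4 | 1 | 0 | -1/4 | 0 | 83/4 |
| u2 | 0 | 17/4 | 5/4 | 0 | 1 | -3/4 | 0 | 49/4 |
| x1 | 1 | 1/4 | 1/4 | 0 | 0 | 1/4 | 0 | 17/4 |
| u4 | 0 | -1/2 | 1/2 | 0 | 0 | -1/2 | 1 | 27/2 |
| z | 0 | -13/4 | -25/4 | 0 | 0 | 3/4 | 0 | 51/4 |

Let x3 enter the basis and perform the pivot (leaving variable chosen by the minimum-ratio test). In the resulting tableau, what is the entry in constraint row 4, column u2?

Ratio test on column x3 — row 1: entry -1/4 ≤ 0; row 2: (49/4)/(5/4) = 49/5; row 3: (17/4)/(1/4) = 17; row 4: (27/2)/(1/2) = 27. Minimum is 49/5 at row 2 (u2 leaves); pivot element 5/4.
Divide row 2 by 5/4; eliminate column x3 from the other rows.
Row 4 update in column u2: 0 − (1/2)·(4/5) = -2/5.

-2/5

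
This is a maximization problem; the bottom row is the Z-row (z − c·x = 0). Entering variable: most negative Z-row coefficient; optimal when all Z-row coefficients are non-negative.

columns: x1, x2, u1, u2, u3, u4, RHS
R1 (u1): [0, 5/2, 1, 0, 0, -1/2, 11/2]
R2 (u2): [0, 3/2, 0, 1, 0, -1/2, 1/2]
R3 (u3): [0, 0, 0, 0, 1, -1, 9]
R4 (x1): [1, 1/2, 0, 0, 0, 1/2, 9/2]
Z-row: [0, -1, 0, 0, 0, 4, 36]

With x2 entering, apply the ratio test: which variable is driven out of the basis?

u2

Column x2 entries and ratios — u1: (11/2)/(5/2) = 11/5; u2: (1/2)/(3/2) = 1/3; u3: 0 ≤ 0, skip; x1: (9/2)/(1/2) = 9.
Smallest ratio is 1/3 in the row of u2, so u2 leaves.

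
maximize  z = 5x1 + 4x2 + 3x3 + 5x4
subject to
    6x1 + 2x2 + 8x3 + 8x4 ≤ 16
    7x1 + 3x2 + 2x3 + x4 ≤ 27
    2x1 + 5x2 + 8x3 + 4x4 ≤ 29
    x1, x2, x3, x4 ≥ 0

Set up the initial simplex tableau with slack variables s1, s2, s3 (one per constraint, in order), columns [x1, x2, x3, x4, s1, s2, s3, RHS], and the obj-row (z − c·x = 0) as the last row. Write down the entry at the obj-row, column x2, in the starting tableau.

The obj-row carries the negated objective coefficients: the x2 entry is -4.

-4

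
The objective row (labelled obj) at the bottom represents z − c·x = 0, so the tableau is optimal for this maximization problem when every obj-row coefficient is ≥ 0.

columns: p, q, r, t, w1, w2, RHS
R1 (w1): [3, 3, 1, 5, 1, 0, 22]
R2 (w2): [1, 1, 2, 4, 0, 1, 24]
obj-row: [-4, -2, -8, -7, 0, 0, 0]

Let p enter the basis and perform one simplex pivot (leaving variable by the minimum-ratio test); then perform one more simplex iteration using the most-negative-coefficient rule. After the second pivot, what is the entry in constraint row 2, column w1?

Ratio test on column p — row 1: 22/3 = 22/3; row 2: 24/1 = 24. Minimum is 22/3 at row 1 (w1 leaves); pivot element 3.
Divide row 1 by 3; eliminate column p from the other rows.
Second iteration: most negative obj-row entry is -20/3 in column r, so r enters.
Ratio test on column r — row 1: (22/3)/(1/3) = 22; row 2: (50/3)/(5/3) = 10. Minimum is 10 at row 2 (w2 leaves); pivot element 5/3.
Divide row 2 by 5/3; eliminate column r from the other rows.
After both pivots, the entry at constraint row 2, column w1 is -1/5.

-1/5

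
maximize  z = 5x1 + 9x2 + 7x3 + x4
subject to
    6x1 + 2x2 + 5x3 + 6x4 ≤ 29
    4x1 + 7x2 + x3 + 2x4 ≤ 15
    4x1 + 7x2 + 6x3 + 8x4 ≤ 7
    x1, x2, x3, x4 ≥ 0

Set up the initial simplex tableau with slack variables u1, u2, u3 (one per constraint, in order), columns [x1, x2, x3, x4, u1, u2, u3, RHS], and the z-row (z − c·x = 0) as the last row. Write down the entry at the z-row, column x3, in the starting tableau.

The z-row carries the negated objective coefficients: the x3 entry is -7.

-7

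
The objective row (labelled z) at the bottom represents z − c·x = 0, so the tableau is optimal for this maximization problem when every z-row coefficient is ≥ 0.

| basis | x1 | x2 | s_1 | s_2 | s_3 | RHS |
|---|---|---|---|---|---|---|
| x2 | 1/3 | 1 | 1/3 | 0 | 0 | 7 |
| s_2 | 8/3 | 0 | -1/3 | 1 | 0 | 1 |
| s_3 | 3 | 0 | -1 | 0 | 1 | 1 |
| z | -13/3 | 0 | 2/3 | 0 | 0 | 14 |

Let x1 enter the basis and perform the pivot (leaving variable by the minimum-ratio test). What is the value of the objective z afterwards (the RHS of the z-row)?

139/9

Ratio test on column x1 — row 1: 7/(1/3) = 21; row 2: 1/(8/3) = 3/8; row 3: 1/3 = 1/3. Minimum is 1/3 at row 3 (s_3 leaves); pivot element 3.
Pivot on row 3; the z-row RHS becomes 14 − (-13/3)·(1/3) = 139/9.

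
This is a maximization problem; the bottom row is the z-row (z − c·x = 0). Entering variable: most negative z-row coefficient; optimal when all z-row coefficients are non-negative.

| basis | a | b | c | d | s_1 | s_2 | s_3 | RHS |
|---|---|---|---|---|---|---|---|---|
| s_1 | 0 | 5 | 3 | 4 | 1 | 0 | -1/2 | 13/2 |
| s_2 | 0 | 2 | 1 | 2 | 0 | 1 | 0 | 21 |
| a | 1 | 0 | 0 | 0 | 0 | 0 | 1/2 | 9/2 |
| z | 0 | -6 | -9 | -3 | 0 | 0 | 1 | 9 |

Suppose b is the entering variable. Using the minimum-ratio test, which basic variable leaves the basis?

Column b entries and ratios — s_1: (13/2)/5 = 13/10; s_2: 21/2 = 21/2; a: 0 ≤ 0, skip.
Smallest ratio is 13/10 in the row of s_1, so s_1 leaves.

s_1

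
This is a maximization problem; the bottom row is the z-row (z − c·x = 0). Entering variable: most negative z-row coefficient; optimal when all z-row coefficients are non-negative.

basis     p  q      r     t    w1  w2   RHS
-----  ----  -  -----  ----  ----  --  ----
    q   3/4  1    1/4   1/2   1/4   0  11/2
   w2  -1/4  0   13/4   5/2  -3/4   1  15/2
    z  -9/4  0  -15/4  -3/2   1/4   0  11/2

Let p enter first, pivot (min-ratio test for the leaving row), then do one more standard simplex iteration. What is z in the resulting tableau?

Ratio test on column p — row 1: (11/2)/(3/4) = 22/3; row 2: entry -1/4 ≤ 0. Minimum is 22/3 at row 1 (q leaves); pivot element 3/4.
Pivot on row 1; the z-row RHS becomes 11/2 − (-9/4)·(22/3) = 22.
Next entering variable (most negative z-row entry -3): r.
Ratio test on column r — row 1: (22/3)/(1/3) = 22; row 2: (28/3)/(10/3) = 14/5. Minimum is 14/5 at row 2 (w2 leaves); pivot element 10/3.
After the second pivot the z-row RHS is 22 − (-3)·(14/5) = 152/5.

152/5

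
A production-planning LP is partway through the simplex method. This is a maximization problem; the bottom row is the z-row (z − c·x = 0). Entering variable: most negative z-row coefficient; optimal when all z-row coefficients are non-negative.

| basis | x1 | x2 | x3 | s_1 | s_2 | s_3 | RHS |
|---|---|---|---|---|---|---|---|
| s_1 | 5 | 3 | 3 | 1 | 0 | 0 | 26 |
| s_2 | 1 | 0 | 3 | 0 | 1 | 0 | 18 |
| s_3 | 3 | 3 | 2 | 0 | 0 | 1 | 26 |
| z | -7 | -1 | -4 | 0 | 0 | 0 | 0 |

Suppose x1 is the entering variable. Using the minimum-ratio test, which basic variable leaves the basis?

Column x1 entries and ratios — s_1: 26/5 = 26/5; s_2: 18/1 = 18; s_3: 26/3 = 26/3.
Smallest ratio is 26/5 in the row of s_1, so s_1 leaves.

s_1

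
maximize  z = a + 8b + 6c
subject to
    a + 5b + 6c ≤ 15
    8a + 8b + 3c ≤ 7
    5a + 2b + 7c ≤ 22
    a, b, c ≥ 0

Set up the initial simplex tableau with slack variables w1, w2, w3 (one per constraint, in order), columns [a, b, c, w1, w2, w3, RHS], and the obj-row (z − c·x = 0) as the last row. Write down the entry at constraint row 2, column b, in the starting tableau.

8

Constraint 2 has coefficient 8 on b.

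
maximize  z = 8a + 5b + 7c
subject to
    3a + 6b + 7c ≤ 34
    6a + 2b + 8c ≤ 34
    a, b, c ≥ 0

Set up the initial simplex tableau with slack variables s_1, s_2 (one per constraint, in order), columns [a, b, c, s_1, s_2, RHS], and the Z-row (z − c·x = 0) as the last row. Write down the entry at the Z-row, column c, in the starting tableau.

-7

The Z-row carries the negated objective coefficients: the c entry is -7.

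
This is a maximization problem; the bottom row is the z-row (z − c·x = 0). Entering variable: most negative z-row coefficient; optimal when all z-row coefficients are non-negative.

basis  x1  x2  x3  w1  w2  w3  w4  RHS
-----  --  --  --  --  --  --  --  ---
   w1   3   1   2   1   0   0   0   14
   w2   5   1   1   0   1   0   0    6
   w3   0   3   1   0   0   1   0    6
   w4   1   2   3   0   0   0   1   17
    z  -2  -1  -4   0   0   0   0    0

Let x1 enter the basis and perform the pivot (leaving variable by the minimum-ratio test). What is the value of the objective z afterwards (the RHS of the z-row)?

12/5

Ratio test on column x1 — row 1: 14/3 = 14/3; row 2: 6/5 = 6/5; row 3: entry 0 ≤ 0; row 4: 17/1 = 17. Minimum is 6/5 at row 2 (w2 leaves); pivot element 5.
Pivot on row 2; the z-row RHS becomes 0 − (-2)·(6/5) = 12/5.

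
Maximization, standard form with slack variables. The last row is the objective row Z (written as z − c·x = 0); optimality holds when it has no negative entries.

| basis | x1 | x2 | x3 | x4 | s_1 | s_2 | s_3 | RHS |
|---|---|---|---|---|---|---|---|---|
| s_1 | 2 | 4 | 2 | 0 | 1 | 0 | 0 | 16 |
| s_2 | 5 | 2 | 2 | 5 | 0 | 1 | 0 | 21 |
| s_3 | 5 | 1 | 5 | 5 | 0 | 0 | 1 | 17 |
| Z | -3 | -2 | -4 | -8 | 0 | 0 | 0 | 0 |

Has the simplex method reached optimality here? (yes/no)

no

The Z-row has a negative entry -8 in column x4, so it is not optimal.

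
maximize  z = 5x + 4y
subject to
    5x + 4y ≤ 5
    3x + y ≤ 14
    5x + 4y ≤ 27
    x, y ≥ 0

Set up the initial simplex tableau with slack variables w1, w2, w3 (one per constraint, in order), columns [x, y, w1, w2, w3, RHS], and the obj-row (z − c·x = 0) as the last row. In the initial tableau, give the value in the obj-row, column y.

-4

The obj-row carries the negated objective coefficients: the y entry is -4.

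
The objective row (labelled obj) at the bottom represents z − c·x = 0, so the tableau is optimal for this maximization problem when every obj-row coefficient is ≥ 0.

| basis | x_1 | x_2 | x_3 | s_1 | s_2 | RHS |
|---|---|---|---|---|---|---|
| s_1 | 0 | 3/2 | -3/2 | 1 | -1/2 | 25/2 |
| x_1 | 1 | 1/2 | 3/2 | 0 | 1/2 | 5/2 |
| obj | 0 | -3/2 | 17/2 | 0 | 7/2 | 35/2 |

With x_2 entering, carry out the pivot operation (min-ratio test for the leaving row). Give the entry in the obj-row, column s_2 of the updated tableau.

5

Ratio test on column x_2 — row 1: (25/2)/(3/2) = 25/3; row 2: (5/2)/(1/2) = 5. Minimum is 5 at row 2 (x_1 leaves); pivot element 1/2.
Divide row 2 by 1/2; eliminate column x_2 from the other rows.
obj-row update in column s_2: 7/2 − (-3/2)·1 = 5.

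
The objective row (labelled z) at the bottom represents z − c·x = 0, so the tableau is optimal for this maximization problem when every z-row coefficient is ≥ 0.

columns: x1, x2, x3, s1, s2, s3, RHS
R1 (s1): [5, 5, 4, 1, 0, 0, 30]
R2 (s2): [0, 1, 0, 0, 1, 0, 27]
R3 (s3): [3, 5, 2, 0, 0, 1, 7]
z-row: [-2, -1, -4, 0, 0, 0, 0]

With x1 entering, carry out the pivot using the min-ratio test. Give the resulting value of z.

14/3

Ratio test on column x1 — row 1: 30/5 = 6; row 2: entry 0 ≤ 0; row 3: 7/3 = 7/3. Minimum is 7/3 at row 3 (s3 leaves); pivot element 3.
Pivot on row 3; the z-row RHS becomes 0 − (-2)·(7/3) = 14/3.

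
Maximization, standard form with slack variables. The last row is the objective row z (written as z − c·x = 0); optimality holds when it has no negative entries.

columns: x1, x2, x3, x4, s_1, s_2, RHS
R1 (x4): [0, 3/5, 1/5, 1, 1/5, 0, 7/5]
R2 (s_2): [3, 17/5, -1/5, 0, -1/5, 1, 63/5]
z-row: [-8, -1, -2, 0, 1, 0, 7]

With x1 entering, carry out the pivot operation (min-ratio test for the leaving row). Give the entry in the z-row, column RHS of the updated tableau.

Ratio test on column x1 — row 1: entry 0 ≤ 0; row 2: (63/5)/3 = 21/5. Minimum is 21/5 at row 2 (s_2 leaves); pivot element 3.
Divide row 2 by 3; eliminate column x1 from the other rows.
z-row update in column RHS: 7 − (-8)·(21/5) = 203/5.

203/5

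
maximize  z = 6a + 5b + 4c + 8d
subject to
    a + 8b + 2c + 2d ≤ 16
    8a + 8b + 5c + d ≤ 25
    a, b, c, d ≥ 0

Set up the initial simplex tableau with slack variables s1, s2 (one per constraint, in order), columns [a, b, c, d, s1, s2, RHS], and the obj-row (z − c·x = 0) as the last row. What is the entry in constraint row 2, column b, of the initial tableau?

8

Constraint 2 has coefficient 8 on b.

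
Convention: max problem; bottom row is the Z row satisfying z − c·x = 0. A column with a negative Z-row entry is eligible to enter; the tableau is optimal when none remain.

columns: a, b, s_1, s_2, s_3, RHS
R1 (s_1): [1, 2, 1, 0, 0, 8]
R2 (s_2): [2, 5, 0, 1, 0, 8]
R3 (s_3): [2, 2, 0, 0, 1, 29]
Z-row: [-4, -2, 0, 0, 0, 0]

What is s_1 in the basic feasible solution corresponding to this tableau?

s_1 is basic (row 1); its value is the RHS of that row, 8.

8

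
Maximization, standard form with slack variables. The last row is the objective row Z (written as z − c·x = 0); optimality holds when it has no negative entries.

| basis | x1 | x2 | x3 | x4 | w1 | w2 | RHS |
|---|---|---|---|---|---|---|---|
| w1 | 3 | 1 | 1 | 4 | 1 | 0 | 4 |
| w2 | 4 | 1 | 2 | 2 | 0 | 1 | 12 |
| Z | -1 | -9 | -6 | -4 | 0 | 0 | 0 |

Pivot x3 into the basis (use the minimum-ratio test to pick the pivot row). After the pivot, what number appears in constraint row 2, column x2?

-1

Ratio test on column x3 — row 1: 4/1 = 4; row 2: 12/2 = 6. Minimum is 4 at row 1 (w1 leaves); pivot element 1.
Divide row 1 by 1; eliminate column x3 from the other rows.
Row 2 update in column x2: 1 − 2·1 = -1.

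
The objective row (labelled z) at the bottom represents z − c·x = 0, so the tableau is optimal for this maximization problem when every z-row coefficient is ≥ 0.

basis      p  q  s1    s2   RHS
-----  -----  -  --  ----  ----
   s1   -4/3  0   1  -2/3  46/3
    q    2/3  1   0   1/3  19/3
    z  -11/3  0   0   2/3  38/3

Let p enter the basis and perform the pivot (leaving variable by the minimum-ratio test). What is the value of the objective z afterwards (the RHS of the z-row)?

95/2

Ratio test on column p — row 1: entry -4/3 ≤ 0; row 2: (19/3)/(2/3) = 19/2. Minimum is 19/2 at row 2 (q leaves); pivot element 2/3.
Pivot on row 2; the z-row RHS becomes 38/3 − (-11/3)·(19/2) = 95/2.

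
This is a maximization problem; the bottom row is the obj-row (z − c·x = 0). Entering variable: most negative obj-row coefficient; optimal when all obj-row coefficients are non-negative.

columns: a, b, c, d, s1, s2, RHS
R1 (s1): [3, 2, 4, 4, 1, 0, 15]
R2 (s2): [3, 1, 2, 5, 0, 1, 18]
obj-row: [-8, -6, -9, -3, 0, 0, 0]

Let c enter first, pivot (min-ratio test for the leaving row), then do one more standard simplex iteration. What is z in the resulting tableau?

45

Ratio test on column c — row 1: 15/4 = 15/4; row 2: 18/2 = 9. Minimum is 15/4 at row 1 (s1 leaves); pivot element 4.
Pivot on row 1; the obj-row RHS becomes 0 − (-9)·(15/4) = 135/4.
Next entering variable (most negative obj-row entry -3/2): b.
Ratio test on column b — row 1: (15/4)/(1/2) = 15/2; row 2: entry 0 ≤ 0. Minimum is 15/2 at row 1 (c leaves); pivot element 1/2.
After the second pivot the obj-row RHS is 135/4 − (-3/2)·(15/2) = 45.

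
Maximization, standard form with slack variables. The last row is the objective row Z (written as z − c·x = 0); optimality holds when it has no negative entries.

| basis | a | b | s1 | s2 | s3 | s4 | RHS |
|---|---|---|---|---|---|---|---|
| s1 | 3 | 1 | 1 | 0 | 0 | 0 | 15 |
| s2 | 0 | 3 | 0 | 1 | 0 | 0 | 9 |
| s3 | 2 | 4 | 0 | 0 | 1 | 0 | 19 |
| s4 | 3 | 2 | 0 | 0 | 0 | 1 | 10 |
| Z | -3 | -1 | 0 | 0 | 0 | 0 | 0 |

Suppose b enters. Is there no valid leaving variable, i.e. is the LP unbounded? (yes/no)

no

Column b has positive entries in row(s) 1, 2, 3, 4, so the ratio test bounds it — not unbounded.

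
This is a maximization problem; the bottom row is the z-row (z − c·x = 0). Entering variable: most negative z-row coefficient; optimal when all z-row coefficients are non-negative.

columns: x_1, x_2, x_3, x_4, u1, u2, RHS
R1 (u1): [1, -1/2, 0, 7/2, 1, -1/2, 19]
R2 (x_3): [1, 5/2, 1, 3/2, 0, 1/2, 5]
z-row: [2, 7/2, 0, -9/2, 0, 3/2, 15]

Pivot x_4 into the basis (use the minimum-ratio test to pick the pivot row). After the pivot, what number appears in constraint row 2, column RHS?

10/3

Ratio test on column x_4 — row 1: 19/(7/2) = 38/7; row 2: 5/(3/2) = 10/3. Minimum is 10/3 at row 2 (x_3 leaves); pivot element 3/2.
Divide row 2 by 3/2; eliminate column x_4 from the other rows.
In the new row 2, the RHS entry is the old entry divided by the pivot: 5/(3/2) = 10/3.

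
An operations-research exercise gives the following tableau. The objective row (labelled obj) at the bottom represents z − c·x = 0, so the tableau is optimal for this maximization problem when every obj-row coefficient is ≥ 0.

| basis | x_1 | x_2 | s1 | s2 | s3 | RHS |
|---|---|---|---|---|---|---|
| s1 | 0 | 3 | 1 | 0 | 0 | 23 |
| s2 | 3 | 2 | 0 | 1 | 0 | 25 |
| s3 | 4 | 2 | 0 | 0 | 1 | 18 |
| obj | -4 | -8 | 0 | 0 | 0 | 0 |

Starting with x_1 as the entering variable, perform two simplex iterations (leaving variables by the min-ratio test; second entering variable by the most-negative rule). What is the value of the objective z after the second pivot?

64

Ratio test on column x_1 — row 1: entry 0 ≤ 0; row 2: 25/3 = 25/3; row 3: 18/4 = 9/2. Minimum is 9/2 at row 3 (s3 leaves); pivot element 4.
Pivot on row 3; the obj-row RHS becomes 0 − (-4)·(9/2) = 18.
Next entering variable (most negative obj-row entry -6): x_2.
Ratio test on column x_2 — row 1: 23/3 = 23/3; row 2: (23/2)/(1/2) = 23; row 3: (9/2)/(1/2) = 9. Minimum is 23/3 at row 1 (s1 leaves); pivot element 3.
After the second pivot the obj-row RHS is 18 − (-6)·(23/3) = 64.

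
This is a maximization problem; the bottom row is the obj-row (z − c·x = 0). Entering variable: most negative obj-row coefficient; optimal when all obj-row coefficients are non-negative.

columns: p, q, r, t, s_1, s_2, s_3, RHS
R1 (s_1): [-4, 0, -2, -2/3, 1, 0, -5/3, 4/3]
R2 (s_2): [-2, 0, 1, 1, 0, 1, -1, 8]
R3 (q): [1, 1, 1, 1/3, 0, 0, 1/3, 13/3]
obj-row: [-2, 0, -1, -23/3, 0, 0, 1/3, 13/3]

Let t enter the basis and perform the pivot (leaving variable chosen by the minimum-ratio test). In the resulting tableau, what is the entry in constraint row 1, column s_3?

Ratio test on column t — row 1: entry -2/3 ≤ 0; row 2: 8/1 = 8; row 3: (13/3)/(1/3) = 13. Minimum is 8 at row 2 (s_2 leaves); pivot element 1.
Divide row 2 by 1; eliminate column t from the other rows.
Row 1 update in column s_3: -5/3 − (-2/3)·(-1) = -7/3.

-7/3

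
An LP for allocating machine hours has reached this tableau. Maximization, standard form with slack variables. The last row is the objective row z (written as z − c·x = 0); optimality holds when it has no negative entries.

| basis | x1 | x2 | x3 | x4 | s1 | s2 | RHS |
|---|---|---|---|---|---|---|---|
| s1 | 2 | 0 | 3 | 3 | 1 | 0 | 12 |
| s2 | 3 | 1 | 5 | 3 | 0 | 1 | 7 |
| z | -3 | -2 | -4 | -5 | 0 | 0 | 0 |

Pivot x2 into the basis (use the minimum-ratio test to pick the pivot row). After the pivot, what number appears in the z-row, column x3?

Ratio test on column x2 — row 1: entry 0 ≤ 0; row 2: 7/1 = 7. Minimum is 7 at row 2 (s2 leaves); pivot element 1.
Divide row 2 by 1; eliminate column x2 from the other rows.
z-row update in column x3: -4 − (-2)·5 = 6.

6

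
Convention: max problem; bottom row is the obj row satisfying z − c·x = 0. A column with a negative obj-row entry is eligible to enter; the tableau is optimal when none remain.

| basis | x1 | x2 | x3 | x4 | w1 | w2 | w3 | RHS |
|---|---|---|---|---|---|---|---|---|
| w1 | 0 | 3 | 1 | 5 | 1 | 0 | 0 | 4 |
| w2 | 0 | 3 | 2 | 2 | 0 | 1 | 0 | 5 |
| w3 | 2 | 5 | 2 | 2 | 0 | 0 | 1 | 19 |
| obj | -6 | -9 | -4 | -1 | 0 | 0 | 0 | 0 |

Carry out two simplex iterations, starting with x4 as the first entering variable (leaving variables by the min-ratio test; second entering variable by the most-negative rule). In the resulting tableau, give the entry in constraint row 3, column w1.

-5/3

Ratio test on column x4 — row 1: 4/5 = 4/5; row 2: 5/2 = 5/2; row 3: 19/2 = 19/2. Minimum is 4/5 at row 1 (w1 leaves); pivot element 5.
Divide row 1 by 5; eliminate column x4 from the other rows.
Second iteration: most negative obj-row entry is -42/5 in column x2, so x2 enters.
Ratio test on column x2 — row 1: (4/5)/(3/5) = 4/3; row 2: (17/5)/(9/5) = 17/9; row 3: (87/5)/(19/5) = 87/19. Minimum is 4/3 at row 1 (x4 leaves); pivot element 3/5.
Divide row 1 by 3/5; eliminate column x2 from the other rows.
After both pivots, the entry at constraint row 3, column w1 is -5/3.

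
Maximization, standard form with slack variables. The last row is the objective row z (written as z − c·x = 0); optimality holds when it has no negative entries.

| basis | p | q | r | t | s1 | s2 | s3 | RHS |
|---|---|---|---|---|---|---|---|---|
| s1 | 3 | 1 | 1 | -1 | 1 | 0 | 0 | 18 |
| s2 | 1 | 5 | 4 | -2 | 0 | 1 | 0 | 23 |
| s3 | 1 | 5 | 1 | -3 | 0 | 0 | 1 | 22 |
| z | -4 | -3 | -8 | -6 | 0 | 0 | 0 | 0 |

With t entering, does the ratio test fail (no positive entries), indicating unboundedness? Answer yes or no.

yes

Every constraint-row entry in column t is ≤ 0, so increasing t is unbounded.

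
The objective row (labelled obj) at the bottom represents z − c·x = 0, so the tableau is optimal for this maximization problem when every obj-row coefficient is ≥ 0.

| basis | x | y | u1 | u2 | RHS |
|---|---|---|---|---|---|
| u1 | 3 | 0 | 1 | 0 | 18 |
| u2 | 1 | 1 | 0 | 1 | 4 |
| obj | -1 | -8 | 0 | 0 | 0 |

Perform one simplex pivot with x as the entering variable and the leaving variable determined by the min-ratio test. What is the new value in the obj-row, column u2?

Ratio test on column x — row 1: 18/3 = 6; row 2: 4/1 = 4. Minimum is 4 at row 2 (u2 leaves); pivot element 1.
Divide row 2 by 1; eliminate column x from the other rows.
obj-row update in column u2: 0 − (-1)·1 = 1.

1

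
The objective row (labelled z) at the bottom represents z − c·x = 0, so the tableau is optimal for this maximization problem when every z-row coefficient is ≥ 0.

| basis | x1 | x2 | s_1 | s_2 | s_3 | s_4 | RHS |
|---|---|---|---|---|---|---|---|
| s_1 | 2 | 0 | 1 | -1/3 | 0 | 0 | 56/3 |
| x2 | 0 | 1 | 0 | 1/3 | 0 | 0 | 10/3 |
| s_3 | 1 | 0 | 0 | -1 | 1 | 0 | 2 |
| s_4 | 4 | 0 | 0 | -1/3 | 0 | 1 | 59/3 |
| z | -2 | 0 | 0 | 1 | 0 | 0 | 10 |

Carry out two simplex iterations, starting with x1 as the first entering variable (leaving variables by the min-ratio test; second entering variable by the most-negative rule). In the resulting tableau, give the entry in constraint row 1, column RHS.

103/11

Ratio test on column x1 — row 1: (56/3)/2 = 28/3; row 2: entry 0 ≤ 0; row 3: 2/1 = 2; row 4: (59/3)/4 = 59/12. Minimum is 2 at row 3 (s_3 leaves); pivot element 1.
Divide row 3 by 1; eliminate column x1 from the other rows.
Second iteration: most negative z-row entry is -1 in column s_2, so s_2 enters.
Ratio test on column s_2 — row 1: (44/3)/(5/3) = 44/5; row 2: (10/3)/(1/3) = 10; row 3: entry -1 ≤ 0; row 4: (35/3)/(11/3) = 35/11. Minimum is 35/11 at row 4 (s_4 leaves); pivot element 11/3.
Divide row 4 by 11/3; eliminate column s_2 from the other rows.
After both pivots, the entry at constraint row 1, column RHS is 103/11.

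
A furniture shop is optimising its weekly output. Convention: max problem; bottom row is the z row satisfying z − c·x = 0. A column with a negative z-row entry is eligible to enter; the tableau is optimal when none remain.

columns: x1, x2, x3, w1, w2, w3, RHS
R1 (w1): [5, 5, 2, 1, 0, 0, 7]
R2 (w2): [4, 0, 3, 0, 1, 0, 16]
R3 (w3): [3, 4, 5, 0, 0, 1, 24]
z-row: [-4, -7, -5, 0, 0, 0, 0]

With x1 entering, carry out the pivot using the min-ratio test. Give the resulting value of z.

28/5

Ratio test on column x1 — row 1: 7/5 = 7/5; row 2: 16/4 = 4; row 3: 24/3 = 8. Minimum is 7/5 at row 1 (w1 leaves); pivot element 5.
Pivot on row 1; the z-row RHS becomes 0 − (-4)·(7/5) = 28/5.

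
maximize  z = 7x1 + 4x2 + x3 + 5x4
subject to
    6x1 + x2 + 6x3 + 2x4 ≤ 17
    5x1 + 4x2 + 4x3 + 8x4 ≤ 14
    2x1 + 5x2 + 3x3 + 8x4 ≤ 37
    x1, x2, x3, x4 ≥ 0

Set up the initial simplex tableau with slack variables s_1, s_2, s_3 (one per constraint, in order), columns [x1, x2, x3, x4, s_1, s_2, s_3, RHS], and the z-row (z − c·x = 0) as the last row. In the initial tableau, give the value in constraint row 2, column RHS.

14

The RHS of constraint 2 is b_2 = 14.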